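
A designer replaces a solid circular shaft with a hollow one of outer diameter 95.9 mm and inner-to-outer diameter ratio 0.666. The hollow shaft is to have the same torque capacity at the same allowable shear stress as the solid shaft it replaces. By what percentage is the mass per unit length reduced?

35.6 %

Equal τ_max and T ⇒ the solid shaft needs d_s³ = d_o³(1−k⁴), so d_s = 95.9·(1−0.666⁴)^(1/3) = 89.15 mm.
Area ratio A_h/A_s = d_o²(1−k²)/d_s² = (1−k²)/(1−k⁴)^(2/3) = 0.6439.
Mass saving = 1 − 0.6439 = 35.6 %.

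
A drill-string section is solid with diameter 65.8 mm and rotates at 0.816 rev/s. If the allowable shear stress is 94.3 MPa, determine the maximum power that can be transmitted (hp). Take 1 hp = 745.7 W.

36.3 hp

J = πd⁴/32 = π(0.0658)⁴/32 = 1.840×10^-6 m⁴.
T_max = τ_allow·J/r = 9.43×10^7 × 1.840×10^-6 / 0.0329 = 5275 N·m.
ω = 2π·0.816 = 5.127 rad/s, so P_max = T_max·ω = 2.705×10^4 W.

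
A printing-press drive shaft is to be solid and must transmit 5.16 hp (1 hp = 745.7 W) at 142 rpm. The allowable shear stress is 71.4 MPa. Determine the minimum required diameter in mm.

26.4 mm

ω = 2π·142/60 = 14.87 rad/s, so T = P/ω = 5.16×745.7 / 14.87 = 258.8 N·m.
For a solid shaft τ_max = 16T/(πd³), so d = (16T/(π τ_allow))^(1/3) = (16·258.8/(π·7.14×10^7))^(1/3) = 0.02643 m.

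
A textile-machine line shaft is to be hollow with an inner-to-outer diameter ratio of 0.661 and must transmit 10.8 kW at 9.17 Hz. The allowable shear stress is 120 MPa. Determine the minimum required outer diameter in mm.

ω = 2π·9.17 = 57.62 rad/s, so T = P/ω = 10.8×10³ / 57.62 = 187.4 N·m.
For a hollow shaft with d_i/d_o = 0.661: τ_max = 16T/(π d_o³ (1−k⁴)), so d_o = [16T/(π τ_allow (1−k⁴))]^(1/3) = [16·187.4/(π·1.20×10^8·0.8091)]^(1/3) = 0.02142 m.

21.4 mm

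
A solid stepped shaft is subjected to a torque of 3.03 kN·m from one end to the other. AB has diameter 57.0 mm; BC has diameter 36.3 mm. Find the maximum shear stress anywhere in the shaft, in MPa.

Under the same torque, τ_max = 16T/(πd³) is largest where d is smallest — segment BC (d = 36.3 mm).
τ_max = 16·3030/(π·(0.0363)³) = 3.226×10^8 Pa.

323 MPa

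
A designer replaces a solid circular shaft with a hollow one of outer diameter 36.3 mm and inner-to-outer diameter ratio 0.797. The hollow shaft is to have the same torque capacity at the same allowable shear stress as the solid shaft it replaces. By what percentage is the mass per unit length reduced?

48.5 %

Equal τ_max and T ⇒ the solid shaft needs d_s³ = d_o³(1−k⁴), so d_s = 36.3·(1−0.797⁴)^(1/3) = 30.56 mm.
Area ratio A_h/A_s = d_o²(1−k²)/d_s² = (1−k²)/(1−k⁴)^(2/3) = 0.5148.
Mass saving = 1 − 0.5148 = 48.5 %.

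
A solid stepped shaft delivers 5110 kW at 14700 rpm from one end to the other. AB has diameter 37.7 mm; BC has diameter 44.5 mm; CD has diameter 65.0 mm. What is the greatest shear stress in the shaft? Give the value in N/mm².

316 N/mm²

ω = 2π·14700/60 = 1539 rad/s, so T = P/ω = 5110×10³ / 1539 = 3320 N·m.
Under the same torque, τ_max = 16T/(πd³) is largest where d is smallest — segment AB (d = 37.7 mm).
τ_max = 16·3320/(π·(0.0377)³) = 3.155×10^8 Pa.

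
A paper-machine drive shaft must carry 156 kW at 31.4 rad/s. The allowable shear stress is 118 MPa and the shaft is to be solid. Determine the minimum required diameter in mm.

59.9 mm

ω = 31.4 rad/s, so T = P/ω = 156×10³ / 31.40 = 4968 N·m.
For a solid shaft τ_max = 16T/(πd³), so d = (16T/(π τ_allow))^(1/3) = (16·4968/(π·1.18×10^8))^(1/3) = 0.05985 m.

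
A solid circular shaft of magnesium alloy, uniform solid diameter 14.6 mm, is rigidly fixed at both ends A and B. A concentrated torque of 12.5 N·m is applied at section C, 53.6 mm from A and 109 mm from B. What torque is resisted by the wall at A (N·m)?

8.38 N·m

With uniform GJ and both ends fixed, compatibility θ_AC = θ_CB gives T_A·a = T_B·b, together with T_A + T_B = T₀.
T_A = T₀·b/(a+b) = 12.50·109/162.6 = 8.379 N·m; T_B = 4.121 N·m.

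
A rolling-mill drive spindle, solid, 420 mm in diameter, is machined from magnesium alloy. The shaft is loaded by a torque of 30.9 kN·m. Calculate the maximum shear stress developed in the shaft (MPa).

2.12 MPa

J = πd⁴/32 = π(0.420)⁴/32 = 3.055×10^-3 m⁴.
τ_max = T·r/J = 30900 × 0.210 / 3.055×10^-3 = 2.124×10^6 Pa.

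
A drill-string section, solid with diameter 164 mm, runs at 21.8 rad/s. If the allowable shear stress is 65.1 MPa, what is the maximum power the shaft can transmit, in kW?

1230 kW

J = πd⁴/32 = π(0.164)⁴/32 = 7.102×10^-5 m⁴.
T_max = τ_allow·J/r = 6.51×10^7 × 7.102×10^-5 / 0.0820 = 56380 N·m.
ω = 21.8 rad/s, so P_max = T_max·ω = 1.229×10^6 W.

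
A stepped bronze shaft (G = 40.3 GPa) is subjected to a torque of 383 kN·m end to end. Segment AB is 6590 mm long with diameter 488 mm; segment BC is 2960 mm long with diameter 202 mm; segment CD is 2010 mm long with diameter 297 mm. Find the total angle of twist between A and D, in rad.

0.208 rad

J_AB = π(0.488)⁴/32 = 5.57×10^-3 m⁴; J_BC = π(0.202)⁴/32 = 1.63×10^-4 m⁴; J_CD = π(0.297)⁴/32 = 7.64×10^-4 m⁴.
θ = (T/G)·Σ L_i/J_i = (383000/40.3×10⁹)·(6.59/5.57×10^-3 + 2.96/1.63×10^-4 + 2.01/7.64×10^-4) = 0.2084 rad.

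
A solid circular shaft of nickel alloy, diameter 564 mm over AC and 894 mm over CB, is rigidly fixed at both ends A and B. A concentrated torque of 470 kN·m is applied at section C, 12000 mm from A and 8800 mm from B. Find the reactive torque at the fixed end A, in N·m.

Compatibility: T_A·a/J_AC = T_B·b/J_CB with T_A + T_B = T₀.
J_AC = 9.93×10^-3 m⁴, J_CB = 0.0627 m⁴, so T_A = T₀·(J_AC/a)/((J_AC/a)+(J_CB/b)) = 48910 N·m, T_B = 421100 N·m.

48900 N·m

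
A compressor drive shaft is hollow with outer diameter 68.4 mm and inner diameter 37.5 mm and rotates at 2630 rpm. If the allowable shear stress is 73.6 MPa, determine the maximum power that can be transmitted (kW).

1160 kW

J = π(d_o⁴ − d_i⁴)/32 = π(0.0684⁴ − 0.0375⁴)/32 = 1.955×10^-6 m⁴.
T_max = τ_allow·J/r = 7.36×10^7 × 1.955×10^-6 / 0.0342 = 4207 N·m.
ω = 2π·2630/60 = 275.4 rad/s, so P_max = T_max·ω = 1.159×10^6 W.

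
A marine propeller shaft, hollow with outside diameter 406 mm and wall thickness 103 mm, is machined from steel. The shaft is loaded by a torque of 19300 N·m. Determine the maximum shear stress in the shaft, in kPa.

1560 kPa

J = π(d_o⁴ − d_i⁴)/32 = π(0.406⁴ − 0.200⁴)/32 = 2.510×10^-3 m⁴.
τ_max = T·r/J = 19300 × 0.203 / 2.510×10^-3 = 1.561×10^6 Pa.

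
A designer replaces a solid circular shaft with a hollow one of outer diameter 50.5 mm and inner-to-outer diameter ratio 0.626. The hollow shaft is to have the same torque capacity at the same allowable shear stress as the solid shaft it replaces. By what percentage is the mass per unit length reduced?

32.0 %

Equal τ_max and T ⇒ the solid shaft needs d_s³ = d_o³(1−k⁴), so d_s = 50.5·(1−0.626⁴)^(1/3) = 47.77 mm.
Area ratio A_h/A_s = d_o²(1−k²)/d_s² = (1−k²)/(1−k⁴)^(2/3) = 0.6796.
Mass saving = 1 − 0.6796 = 32.0 %.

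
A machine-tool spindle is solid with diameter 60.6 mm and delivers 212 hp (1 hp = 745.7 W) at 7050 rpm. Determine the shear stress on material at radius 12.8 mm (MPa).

2.07 MPa

ω = 2π·7050/60 = 738.3 rad/s, so T = P/ω = 212×745.7 / 738.3 = 214.1 N·m.
J = πd⁴/32 = π(0.0606)⁴/32 = 1.324×10^-6 m⁴.
Shear stress varies linearly with radius: τ = T·r/J = 214.1 × 0.0128 / 1.324×10^-6 = 2.070×10^6 Pa.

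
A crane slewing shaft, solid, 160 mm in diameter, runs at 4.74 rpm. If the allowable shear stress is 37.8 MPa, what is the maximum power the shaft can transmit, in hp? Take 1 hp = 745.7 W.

J = πd⁴/32 = π(0.160)⁴/32 = 6.434×10^-5 m⁴.
T_max = τ_allow·J/r = 3.78×10^7 × 6.434×10^-5 / 0.0800 = 30400 N·m.
ω = 2π·4.74/60 = 0.4964 rad/s, so P_max = T_max·ω = 1.509×10^4 W.

20.2 hp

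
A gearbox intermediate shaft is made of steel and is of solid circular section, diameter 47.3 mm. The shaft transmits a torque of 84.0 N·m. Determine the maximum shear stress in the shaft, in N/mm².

J = πd⁴/32 = π(0.0473)⁴/32 = 4.914×10^-7 m⁴.
τ_max = T·r/J = 84.00 × 0.0236 / 4.914×10^-7 = 4.043×10^6 Pa.

4.04 N/mm²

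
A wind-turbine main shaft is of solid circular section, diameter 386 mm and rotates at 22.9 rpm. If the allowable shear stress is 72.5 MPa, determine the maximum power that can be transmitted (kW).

1960 kW

J = πd⁴/32 = π(0.386)⁴/32 = 2.179×10^-3 m⁴.
T_max = τ_allow·J/r = 7.25×10^7 × 2.179×10^-3 / 0.193 = 818700 N·m.
ω = 2π·22.9/60 = 2.398 rad/s, so P_max = T_max·ω = 1.963×10^6 W.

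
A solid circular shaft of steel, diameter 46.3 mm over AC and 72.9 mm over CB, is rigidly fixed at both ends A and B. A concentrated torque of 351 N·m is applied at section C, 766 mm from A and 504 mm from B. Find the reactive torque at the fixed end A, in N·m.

33.9 N·m

Compatibility: T_A·a/J_AC = T_B·b/J_CB with T_A + T_B = T₀.
J_AC = 4.51×10^-7 m⁴, J_CB = 2.77×10^-6 m⁴, so T_A = T₀·(J_AC/a)/((J_AC/a)+(J_CB/b)) = 33.94 N·m, T_B = 317.1 N·m.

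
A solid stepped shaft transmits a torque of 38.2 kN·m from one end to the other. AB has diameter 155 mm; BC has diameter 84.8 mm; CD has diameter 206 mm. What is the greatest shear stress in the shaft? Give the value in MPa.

Under the same torque, τ_max = 16T/(πd³) is largest where d is smallest — segment BC (d = 84.8 mm).
τ_max = 16·38200/(π·(0.0848)³) = 3.190×10^8 Pa.

319 MPa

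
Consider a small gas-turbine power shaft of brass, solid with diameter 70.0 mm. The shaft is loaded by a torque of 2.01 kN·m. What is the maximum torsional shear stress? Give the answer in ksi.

J = πd⁴/32 = π(0.0700)⁴/32 = 2.357×10^-6 m⁴.
τ_max = T·r/J = 2010 × 0.0350 / 2.357×10^-6 = 2.985×10^7 Pa.

4.33 ksi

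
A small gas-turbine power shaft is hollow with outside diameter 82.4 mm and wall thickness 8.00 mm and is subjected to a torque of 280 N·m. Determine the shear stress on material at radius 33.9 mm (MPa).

J = π(d_o⁴ − d_i⁴)/32 = π(0.0824⁴ − 0.0664⁴)/32 = 2.618×10^-6 m⁴.
Shear stress varies linearly with radius: τ = T·r/J = 280.0 × 0.0339 / 2.618×10^-6 = 3.626×10^6 Pa.

3.63 MPa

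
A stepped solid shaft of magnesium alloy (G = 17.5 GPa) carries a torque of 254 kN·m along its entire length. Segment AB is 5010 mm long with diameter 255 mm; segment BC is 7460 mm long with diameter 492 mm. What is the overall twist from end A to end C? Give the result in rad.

J_AB = π(0.255)⁴/32 = 4.15×10^-4 m⁴; J_BC = π(0.492)⁴/32 = 5.75×10^-3 m⁴.
θ = (T/G)·Σ L_i/J_i = (254000/17.5×10⁹)·(5.01/4.15×10^-4 + 7.46/5.75×10^-3) = 0.1940 rad.

0.194 rad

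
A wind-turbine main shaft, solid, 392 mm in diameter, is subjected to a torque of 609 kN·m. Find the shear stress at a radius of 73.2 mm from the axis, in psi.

2790 psi

J = πd⁴/32 = π(0.392)⁴/32 = 2.318×10^-3 m⁴.
Shear stress varies linearly with radius: τ = T·r/J = 609000 × 0.0732 / 2.318×10^-3 = 1.923×10^7 Pa.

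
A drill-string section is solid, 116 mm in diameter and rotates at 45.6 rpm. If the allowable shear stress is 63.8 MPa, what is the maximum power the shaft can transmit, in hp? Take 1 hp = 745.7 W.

J = πd⁴/32 = π(0.116)⁴/32 = 1.778×10^-5 m⁴.
T_max = τ_allow·J/r = 6.38×10^7 × 1.778×10^-5 / 0.0580 = 19550 N·m.
ω = 2π·45.6/60 = 4.775 rad/s, so P_max = T_max·ω = 9.337×10^4 W.

125 hp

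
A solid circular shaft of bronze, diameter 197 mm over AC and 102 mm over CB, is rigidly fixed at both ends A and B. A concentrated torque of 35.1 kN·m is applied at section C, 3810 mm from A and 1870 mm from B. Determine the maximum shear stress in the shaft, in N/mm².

21.5 N/mm²

Compatibility: T_A·a/J_AC = T_B·b/J_CB with T_A + T_B = T₀.
J_AC = 1.48×10^-4 m⁴, J_CB = 1.06×10^-5 m⁴, so T_A = T₀·(J_AC/a)/((J_AC/a)+(J_CB/b)) = 30620 N·m, T_B = 4483 N·m.
τ in each portion: τ_AC = 2.04×10^7 Pa, τ_CB = 2.15×10^7 Pa; maximum is in CB.
τ_max = T_CB·r/J = 4483·0.0510/1.06×10^-5 = 2.152×10^7 Pa.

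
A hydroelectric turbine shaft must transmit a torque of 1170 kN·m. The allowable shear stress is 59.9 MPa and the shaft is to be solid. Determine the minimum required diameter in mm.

463 mm

For a solid shaft τ_max = 16T/(πd³), so d = (16T/(π τ_allow))^(1/3) = (16·1.170e6/(π·5.99×10^7))^(1/3) = 0.4634 m.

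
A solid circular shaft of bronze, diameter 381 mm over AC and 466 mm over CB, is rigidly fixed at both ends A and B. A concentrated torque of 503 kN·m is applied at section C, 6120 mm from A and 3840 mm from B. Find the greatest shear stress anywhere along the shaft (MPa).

Compatibility: T_A·a/J_AC = T_B·b/J_CB with T_A + T_B = T₀.
J_AC = 2.07×10^-3 m⁴, J_CB = 4.63×10^-3 m⁴, so T_A = T₀·(J_AC/a)/((J_AC/a)+(J_CB/b)) = 110100 N·m, T_B = 392900 N·m.
τ in each portion: τ_AC = 1.01×10^7 Pa, τ_CB = 1.98×10^7 Pa; maximum is in CB.
τ_max = T_CB·r/J = 392900·0.233/4.63×10^-3 = 1.977×10^7 Pa.

19.8 MPa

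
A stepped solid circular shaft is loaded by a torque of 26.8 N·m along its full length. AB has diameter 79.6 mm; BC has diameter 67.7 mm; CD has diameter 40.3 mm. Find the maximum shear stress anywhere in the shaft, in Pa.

2.09e6 Pa

Under the same torque, τ_max = 16T/(πd³) is largest where d is smallest — segment CD (d = 40.3 mm).
τ_max = 16·26.80/(π·(0.0403)³) = 2.085×10^6 Pa.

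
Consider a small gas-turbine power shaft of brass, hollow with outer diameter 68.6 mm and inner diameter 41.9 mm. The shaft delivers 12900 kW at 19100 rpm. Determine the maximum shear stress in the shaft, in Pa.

1.18e8 Pa

ω = 2π·19100/60 = 2000 rad/s, so T = P/ω = 12900×10³ / 2000 = 6450 N·m.
J = π(d_o⁴ − d_i⁴)/32 = π(0.0686⁴ − 0.0419⁴)/32 = 1.872×10^-6 m⁴.
τ_max = T·r/J = 6450 × 0.0343 / 1.872×10^-6 = 1.182×10^8 Pa.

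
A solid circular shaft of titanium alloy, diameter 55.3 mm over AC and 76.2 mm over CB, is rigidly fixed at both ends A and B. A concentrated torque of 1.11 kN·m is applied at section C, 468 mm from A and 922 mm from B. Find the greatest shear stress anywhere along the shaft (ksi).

Compatibility: T_A·a/J_AC = T_B·b/J_CB with T_A + T_B = T₀.
J_AC = 9.18×10^-7 m⁴, J_CB = 3.31×10^-6 m⁴, so T_A = T₀·(J_AC/a)/((J_AC/a)+(J_CB/b)) = 392.2 N·m, T_B = 717.8 N·m.
τ in each portion: τ_AC = 1.18×10^7 Pa, τ_CB = 8.26×10^6 Pa; maximum is in AC.
τ_max = T_AC·r/J = 392.2·0.0276/9.18×10^-7 = 1.181×10^7 Pa.

1.71 ksi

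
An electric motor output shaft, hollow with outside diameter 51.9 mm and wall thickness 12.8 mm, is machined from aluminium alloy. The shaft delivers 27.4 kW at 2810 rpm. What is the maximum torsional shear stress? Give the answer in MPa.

3.63 MPa

ω = 2π·2810/60 = 294.3 rad/s, so T = P/ω = 27.4×10³ / 294.3 = 93.11 N·m.
J = π(d_o⁴ − d_i⁴)/32 = π(0.0519⁴ − 0.0263⁴)/32 = 6.653×10^-7 m⁴.
τ_max = T·r/J = 93.11 × 0.0260 / 6.653×10^-7 = 3.632×10^6 Pa.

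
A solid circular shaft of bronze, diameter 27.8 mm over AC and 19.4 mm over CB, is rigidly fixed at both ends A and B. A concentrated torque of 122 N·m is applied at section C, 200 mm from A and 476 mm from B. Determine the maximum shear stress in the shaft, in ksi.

Compatibility: T_A·a/J_AC = T_B·b/J_CB with T_A + T_B = T₀.
J_AC = 5.86×10^-8 m⁴, J_CB = 1.39×10^-8 m⁴, so T_A = T₀·(J_AC/a)/((J_AC/a)+(J_CB/b)) = 110.9 N·m, T_B = 11.05 N·m.
τ in each portion: τ_AC = 2.63×10^7 Pa, τ_CB = 7.71×10^6 Pa; maximum is in AC.
τ_max = T_AC·r/J = 110.9·0.0139/5.86×10^-8 = 2.630×10^7 Pa.

3.81 ksi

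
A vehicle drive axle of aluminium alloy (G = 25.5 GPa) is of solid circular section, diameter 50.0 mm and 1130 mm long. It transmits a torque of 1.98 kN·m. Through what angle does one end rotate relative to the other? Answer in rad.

0.143 rad

J = πd⁴/32 = π(0.0500)⁴/32 = 6.136×10^-7 m⁴.
θ = T·L/(G·J) = 1980 × 1.13 / (25.5×10⁹ × 6.136×10^-7) = 0.1430 rad.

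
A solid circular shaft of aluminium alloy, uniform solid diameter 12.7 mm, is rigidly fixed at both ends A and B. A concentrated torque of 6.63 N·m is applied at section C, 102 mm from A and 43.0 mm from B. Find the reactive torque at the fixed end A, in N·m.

1.97 N·m

With uniform GJ and both ends fixed, compatibility θ_AC = θ_CB gives T_A·a = T_B·b, together with T_A + T_B = T₀.
T_A = T₀·b/(a+b) = 6.630·43.0/145.0 = 1.966 N·m; T_B = 4.664 N·m.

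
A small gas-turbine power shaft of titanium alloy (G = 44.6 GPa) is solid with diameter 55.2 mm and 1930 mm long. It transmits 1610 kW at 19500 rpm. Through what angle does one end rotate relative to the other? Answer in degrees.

2.14°

ω = 2π·19500/60 = 2042 rad/s, so T = P/ω = 1610×10³ / 2042 = 788.4 N·m.
J = πd⁴/32 = π(0.0552)⁴/32 = 9.115×10^-7 m⁴.
θ = T·L/(G·J) = 788.4 × 1.93 / (44.6×10⁹ × 9.115×10^-7) = 0.03743 rad.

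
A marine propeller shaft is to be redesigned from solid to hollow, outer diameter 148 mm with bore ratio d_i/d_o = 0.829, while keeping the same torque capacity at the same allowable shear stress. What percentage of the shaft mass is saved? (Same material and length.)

52.1 %

Equal τ_max and T ⇒ the solid shaft needs d_s³ = d_o³(1−k⁴), so d_s = 148·(1−0.829⁴)^(1/3) = 119.6 mm.
Area ratio A_h/A_s = d_o²(1−k²)/d_s² = (1−k²)/(1−k⁴)^(2/3) = 0.4789.
Mass saving = 1 − 0.4789 = 52.1 %.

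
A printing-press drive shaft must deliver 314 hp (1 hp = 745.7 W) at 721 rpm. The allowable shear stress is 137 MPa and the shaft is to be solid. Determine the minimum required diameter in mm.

ω = 2π·721/60 = 75.50 rad/s, so T = P/ω = 314×745.7 / 75.50 = 3101 N·m.
For a solid shaft τ_max = 16T/(πd³), so d = (16T/(π τ_allow))^(1/3) = (16·3101/(π·1.37×10^8))^(1/3) = 0.04867 m.

48.7 mm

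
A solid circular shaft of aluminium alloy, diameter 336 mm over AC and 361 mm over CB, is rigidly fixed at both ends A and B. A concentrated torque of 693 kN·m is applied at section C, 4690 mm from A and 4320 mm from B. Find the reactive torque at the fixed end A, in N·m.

Compatibility: T_A·a/J_AC = T_B·b/J_CB with T_A + T_B = T₀.
J_AC = 1.25×10^-3 m⁴, J_CB = 1.67×10^-3 m⁴, so T_A = T₀·(J_AC/a)/((J_AC/a)+(J_CB/b)) = 283200 N·m, T_B = 409800 N·m.

283000 N·m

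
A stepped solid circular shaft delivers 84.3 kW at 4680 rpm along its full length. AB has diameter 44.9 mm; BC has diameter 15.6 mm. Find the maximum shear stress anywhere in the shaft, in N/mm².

231 N/mm²

ω = 2π·4680/60 = 490.1 rad/s, so T = P/ω = 84.3×10³ / 490.1 = 172.0 N·m.
Under the same torque, τ_max = 16T/(πd³) is largest where d is smallest — segment BC (d = 15.6 mm).
τ_max = 16·172.0/(π·(0.0156)³) = 2.308×10^8 Pa.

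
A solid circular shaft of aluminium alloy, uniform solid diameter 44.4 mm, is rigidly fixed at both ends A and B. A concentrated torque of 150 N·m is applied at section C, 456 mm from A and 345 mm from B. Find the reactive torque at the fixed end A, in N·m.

64.6 N·m

With uniform GJ and both ends fixed, compatibility θ_AC = θ_CB gives T_A·a = T_B·b, together with T_A + T_B = T₀.
T_A = T₀·b/(a+b) = 150.0·345/801.0 = 64.61 N·m; T_B = 85.39 N·m.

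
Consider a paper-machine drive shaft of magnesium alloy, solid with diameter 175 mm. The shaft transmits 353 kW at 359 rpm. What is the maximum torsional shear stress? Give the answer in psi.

ω = 2π·359/60 = 37.59 rad/s, so T = P/ω = 353×10³ / 37.59 = 9390 N·m.
J = πd⁴/32 = π(0.175)⁴/32 = 9.208×10^-5 m⁴.
τ_max = T·r/J = 9390 × 0.0875 / 9.208×10^-5 = 8.923×10^6 Pa.

1290 psi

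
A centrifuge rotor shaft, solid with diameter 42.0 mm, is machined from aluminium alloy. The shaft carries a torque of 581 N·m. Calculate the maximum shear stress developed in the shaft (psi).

5790 psi

J = πd⁴/32 = π(0.0420)⁴/32 = 3.055×10^-7 m⁴.
τ_max = T·r/J = 581.0 × 0.0210 / 3.055×10^-7 = 3.994×10^7 Pa.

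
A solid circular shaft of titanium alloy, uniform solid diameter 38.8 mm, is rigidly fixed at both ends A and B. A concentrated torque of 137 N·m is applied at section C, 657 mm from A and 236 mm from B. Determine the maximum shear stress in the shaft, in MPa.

With uniform GJ and both ends fixed, compatibility θ_AC = θ_CB gives T_A·a = T_B·b, together with T_A + T_B = T₀.
T_A = T₀·b/(a+b) = 137.0·236/893.0 = 36.21 N·m; T_B = 100.8 N·m.
τ in each portion: τ_AC = 3.16×10^6 Pa, τ_CB = 8.79×10^6 Pa; maximum is in CB.
τ_max = T_CB·r/J = 100.8·0.0194/2.22×10^-7 = 8.788×10^6 Pa.

8.79 MPa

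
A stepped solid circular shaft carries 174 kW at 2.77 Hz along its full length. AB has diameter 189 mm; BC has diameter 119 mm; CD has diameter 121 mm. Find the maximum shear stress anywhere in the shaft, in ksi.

ω = 2π·2.77 = 17.40 rad/s, so T = P/ω = 174×10³ / 17.40 = 9997 N·m.
Under the same torque, τ_max = 16T/(πd³) is largest where d is smallest — segment BC (d = 119 mm).
τ_max = 16·9997/(π·(0.119)³) = 3.021×10^7 Pa.

4.38 ksi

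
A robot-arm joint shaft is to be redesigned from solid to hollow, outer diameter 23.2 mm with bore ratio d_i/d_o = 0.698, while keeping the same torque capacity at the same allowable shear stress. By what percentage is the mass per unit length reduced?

38.6 %

Equal τ_max and T ⇒ the solid shaft needs d_s³ = d_o³(1−k⁴), so d_s = 23.2·(1−0.698⁴)^(1/3) = 21.20 mm.
Area ratio A_h/A_s = d_o²(1−k²)/d_s² = (1−k²)/(1−k⁴)^(2/3) = 0.6143.
Mass saving = 1 − 0.6143 = 38.6 %.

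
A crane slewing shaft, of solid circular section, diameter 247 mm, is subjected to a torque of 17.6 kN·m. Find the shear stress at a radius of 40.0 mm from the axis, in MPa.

1.93 MPa

J = πd⁴/32 = π(0.247)⁴/32 = 3.654×10^-4 m⁴.
Shear stress varies linearly with radius: τ = T·r/J = 17600 × 0.0400 / 3.654×10^-4 = 1.927×10^6 Pa.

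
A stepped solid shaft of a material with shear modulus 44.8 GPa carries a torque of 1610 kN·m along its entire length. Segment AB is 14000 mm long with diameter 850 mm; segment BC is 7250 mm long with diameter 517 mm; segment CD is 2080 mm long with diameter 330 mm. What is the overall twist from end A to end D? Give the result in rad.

J_AB = π(0.850)⁴/32 = 0.0512 m⁴; J_BC = π(0.517)⁴/32 = 7.01×10^-3 m⁴; J_CD = π(0.330)⁴/32 = 1.16×10^-3 m⁴.
θ = (T/G)·Σ L_i/J_i = (1.610e6/44.8×10⁹)·(14.0/0.0512 + 7.25/7.01×10^-3 + 2.08/1.16×10^-3) = 0.1112 rad.

0.111 rad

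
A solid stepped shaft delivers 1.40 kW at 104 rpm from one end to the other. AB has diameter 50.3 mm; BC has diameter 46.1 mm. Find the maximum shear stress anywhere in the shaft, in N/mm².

6.68 N/mm²

ω = 2π·104/60 = 10.89 rad/s, so T = P/ω = 1.40×10³ / 10.89 = 128.5 N·m.
Under the same torque, τ_max = 16T/(πd³) is largest where d is smallest — segment BC (d = 46.1 mm).
τ_max = 16·128.5/(π·(0.0461)³) = 6.682×10^6 Pa.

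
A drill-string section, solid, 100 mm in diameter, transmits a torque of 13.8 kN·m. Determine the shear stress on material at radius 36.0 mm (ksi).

J = πd⁴/32 = π(0.100)⁴/32 = 9.817×10^-6 m⁴.
Shear stress varies linearly with radius: τ = T·r/J = 13800 × 0.0360 / 9.817×10^-6 = 5.060×10^7 Pa.

7.34 ksi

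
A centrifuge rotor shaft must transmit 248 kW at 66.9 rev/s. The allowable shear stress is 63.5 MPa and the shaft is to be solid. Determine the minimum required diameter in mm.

36.2 mm

ω = 2π·66.9 = 420.3 rad/s, so T = P/ω = 248×10³ / 420.3 = 590.0 N·m.
For a solid shaft τ_max = 16T/(πd³), so d = (16T/(π τ_allow))^(1/3) = (16·590.0/(π·6.35×10^7))^(1/3) = 0.03617 m.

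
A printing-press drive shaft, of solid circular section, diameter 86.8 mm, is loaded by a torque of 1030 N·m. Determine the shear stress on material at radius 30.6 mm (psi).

J = πd⁴/32 = π(0.0868)⁴/32 = 5.573×10^-6 m⁴.
Shear stress varies linearly with radius: τ = T·r/J = 1030 × 0.0306 / 5.573×10^-6 = 5.656×10^6 Pa.

820 psi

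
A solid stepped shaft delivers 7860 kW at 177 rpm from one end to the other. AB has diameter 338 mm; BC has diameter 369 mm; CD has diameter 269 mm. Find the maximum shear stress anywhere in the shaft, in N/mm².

ω = 2π·177/60 = 18.54 rad/s, so T = P/ω = 7860×10³ / 18.54 = 424100 N·m.
Under the same torque, τ_max = 16T/(πd³) is largest where d is smallest — segment CD (d = 269 mm).
τ_max = 16·424100/(π·(0.269)³) = 1.110×10^8 Pa.

111 N/mm²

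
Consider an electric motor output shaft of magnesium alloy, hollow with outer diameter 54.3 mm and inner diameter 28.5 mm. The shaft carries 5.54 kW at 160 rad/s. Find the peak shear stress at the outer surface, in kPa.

ω = 160 rad/s, so T = P/ω = 5.54×10³ / 160.0 = 34.62 N·m.
J = π(d_o⁴ − d_i⁴)/32 = π(0.0543⁴ − 0.0285⁴)/32 = 7.887×10^-7 m⁴.
τ_max = T·r/J = 34.62 × 0.0271 / 7.887×10^-7 = 1.192×10^6 Pa.

1190 kPa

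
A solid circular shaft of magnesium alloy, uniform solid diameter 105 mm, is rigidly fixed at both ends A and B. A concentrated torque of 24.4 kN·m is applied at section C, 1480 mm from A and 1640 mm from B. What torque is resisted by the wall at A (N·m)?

With uniform GJ and both ends fixed, compatibility θ_AC = θ_CB gives T_A·a = T_B·b, together with T_A + T_B = T₀.
T_A = T₀·b/(a+b) = 24400·1640/3120 = 12830 N·m; T_B = 11570 N·m.

12800 N·m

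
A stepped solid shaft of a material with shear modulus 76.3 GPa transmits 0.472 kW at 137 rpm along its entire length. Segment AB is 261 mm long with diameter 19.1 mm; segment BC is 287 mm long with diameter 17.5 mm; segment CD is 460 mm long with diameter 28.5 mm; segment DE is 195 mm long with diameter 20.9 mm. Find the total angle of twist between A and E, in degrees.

1.70°

ω = 2π·137/60 = 14.35 rad/s, so T = P/ω = 0.472×10³ / 14.35 = 32.90 N·m.
J_AB = π(0.0191)⁴/32 = 1.31×10^-8 m⁴; J_BC = π(0.0175)⁴/32 = 9.21×10^-9 m⁴; J_CD = π(0.0285)⁴/32 = 6.48×10^-8 m⁴; J_DE = π(0.0209)⁴/32 = 1.87×10^-8 m⁴.
θ = (T/G)·Σ L_i/J_i = (32.90/76.3×10⁹)·(0.261/1.31×10^-8 + 0.287/9.21×10^-9 + 0.460/6.48×10^-8 + 0.195/1.87×10^-8) = 0.02960 rad.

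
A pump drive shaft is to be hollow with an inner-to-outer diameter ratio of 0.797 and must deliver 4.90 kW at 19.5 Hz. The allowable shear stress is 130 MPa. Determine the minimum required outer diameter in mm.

ω = 2π·19.5 = 122.5 rad/s, so T = P/ω = 4.90×10³ / 122.5 = 39.99 N·m.
For a hollow shaft with d_i/d_o = 0.797: τ_max = 16T/(π d_o³ (1−k⁴)), so d_o = [16T/(π τ_allow (1−k⁴))]^(1/3) = [16·39.99/(π·1.30×10^8·0.5965)]^(1/3) = 0.01380 m.

13.8 mm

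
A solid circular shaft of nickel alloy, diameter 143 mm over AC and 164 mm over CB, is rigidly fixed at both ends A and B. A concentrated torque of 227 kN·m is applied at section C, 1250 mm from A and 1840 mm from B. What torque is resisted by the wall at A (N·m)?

Compatibility: T_A·a/J_AC = T_B·b/J_CB with T_A + T_B = T₀.
J_AC = 4.11×10^-5 m⁴, J_CB = 7.10×10^-5 m⁴, so T_A = T₀·(J_AC/a)/((J_AC/a)+(J_CB/b)) = 104400 N·m, T_B = 122600 N·m.

104000 N·m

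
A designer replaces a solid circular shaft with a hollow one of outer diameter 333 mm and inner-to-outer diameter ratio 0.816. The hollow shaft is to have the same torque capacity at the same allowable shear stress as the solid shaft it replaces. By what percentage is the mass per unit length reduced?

Equal τ_max and T ⇒ the solid shaft needs d_s³ = d_o³(1−k⁴), so d_s = 333·(1−0.816⁴)^(1/3) = 273.9 mm.
Area ratio A_h/A_s = d_o²(1−k²)/d_s² = (1−k²)/(1−k⁴)^(2/3) = 0.4938.
Mass saving = 1 − 0.4938 = 50.6 %.

50.6 %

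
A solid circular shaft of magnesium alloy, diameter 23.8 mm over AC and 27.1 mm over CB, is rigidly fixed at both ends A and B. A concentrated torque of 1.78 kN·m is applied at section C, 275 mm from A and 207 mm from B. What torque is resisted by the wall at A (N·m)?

551 N·m

Compatibility: T_A·a/J_AC = T_B·b/J_CB with T_A + T_B = T₀.
J_AC = 3.15×10^-8 m⁴, J_CB = 5.30×10^-8 m⁴, so T_A = T₀·(J_AC/a)/((J_AC/a)+(J_CB/b)) = 550.5 N·m, T_B = 1229 N·m.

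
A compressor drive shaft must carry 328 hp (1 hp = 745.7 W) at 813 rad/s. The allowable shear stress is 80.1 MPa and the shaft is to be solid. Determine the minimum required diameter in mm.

ω = 813 rad/s, so T = P/ω = 328×745.7 / 813.0 = 300.8 N·m.
For a solid shaft τ_max = 16T/(πd³), so d = (16T/(π τ_allow))^(1/3) = (16·300.8/(π·8.01×10^7))^(1/3) = 0.02674 m.

26.7 mm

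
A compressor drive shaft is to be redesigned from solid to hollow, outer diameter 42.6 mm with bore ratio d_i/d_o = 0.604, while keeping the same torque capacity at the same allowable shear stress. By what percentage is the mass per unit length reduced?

30.1 %

Equal τ_max and T ⇒ the solid shaft needs d_s³ = d_o³(1−k⁴), so d_s = 42.6·(1−0.604⁴)^(1/3) = 40.62 mm.
Area ratio A_h/A_s = d_o²(1−k²)/d_s² = (1−k²)/(1−k⁴)^(2/3) = 0.6986.
Mass saving = 1 − 0.6986 = 30.1 %.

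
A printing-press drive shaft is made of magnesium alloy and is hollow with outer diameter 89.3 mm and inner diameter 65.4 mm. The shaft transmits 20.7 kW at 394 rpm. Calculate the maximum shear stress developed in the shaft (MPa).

5.04 MPa

ω = 2π·394/60 = 41.26 rad/s, so T = P/ω = 20.7×10³ / 41.26 = 501.7 N·m.
J = π(d_o⁴ − d_i⁴)/32 = π(0.0893⁴ − 0.0654⁴)/32 = 4.447×10^-6 m⁴.
τ_max = T·r/J = 501.7 × 0.0446 / 4.447×10^-6 = 5.037×10^6 Pa.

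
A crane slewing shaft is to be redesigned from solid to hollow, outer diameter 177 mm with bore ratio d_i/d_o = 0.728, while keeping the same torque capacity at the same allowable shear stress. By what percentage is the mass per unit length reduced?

41.4 %

Equal τ_max and T ⇒ the solid shaft needs d_s³ = d_o³(1−k⁴), so d_s = 177·(1−0.728⁴)^(1/3) = 158.6 mm.
Area ratio A_h/A_s = d_o²(1−k²)/d_s² = (1−k²)/(1−k⁴)^(2/3) = 0.5856.
Mass saving = 1 − 0.5856 = 41.4 %.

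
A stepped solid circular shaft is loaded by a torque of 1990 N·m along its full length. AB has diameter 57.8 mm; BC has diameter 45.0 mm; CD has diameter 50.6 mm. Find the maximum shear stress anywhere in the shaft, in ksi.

16.1 ksi

Under the same torque, τ_max = 16T/(πd³) is largest where d is smallest — segment BC (d = 45.0 mm).
τ_max = 16·1990/(π·(0.0450)³) = 1.112×10^8 Pa.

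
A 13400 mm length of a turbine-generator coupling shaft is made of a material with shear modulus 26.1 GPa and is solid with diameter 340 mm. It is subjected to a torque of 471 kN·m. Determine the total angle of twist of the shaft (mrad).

J = πd⁴/32 = π(0.340)⁴/32 = 1.312×10^-3 m⁴.
θ = T·L/(G·J) = 471000 × 13.4 / (26.1×10⁹ × 1.312×10^-3) = 0.1843 rad.

184 mrad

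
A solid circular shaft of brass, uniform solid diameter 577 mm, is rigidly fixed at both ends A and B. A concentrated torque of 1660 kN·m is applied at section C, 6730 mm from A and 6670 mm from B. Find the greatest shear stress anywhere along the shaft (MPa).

With uniform GJ and both ends fixed, compatibility θ_AC = θ_CB gives T_A·a = T_B·b, together with T_A + T_B = T₀.
T_A = T₀·b/(a+b) = 1.660e6·6670/13400 = 826300 N·m; T_B = 833700 N·m.
τ in each portion: τ_AC = 2.19×10^7 Pa, τ_CB = 2.21×10^7 Pa; maximum is in CB.
τ_max = T_CB·r/J = 833700·0.288/0.0109 = 2.210×10^7 Pa.

22.1 MPa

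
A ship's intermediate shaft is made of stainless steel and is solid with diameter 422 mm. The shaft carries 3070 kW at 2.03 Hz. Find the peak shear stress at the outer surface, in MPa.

ω = 2π·2.03 = 12.75 rad/s, so T = P/ω = 3070×10³ / 12.75 = 240700 N·m.
J = πd⁴/32 = π(0.422)⁴/32 = 3.114×10^-3 m⁴.
τ_max = T·r/J = 240700 × 0.211 / 3.114×10^-3 = 1.631×10^7 Pa.

16.3 MPa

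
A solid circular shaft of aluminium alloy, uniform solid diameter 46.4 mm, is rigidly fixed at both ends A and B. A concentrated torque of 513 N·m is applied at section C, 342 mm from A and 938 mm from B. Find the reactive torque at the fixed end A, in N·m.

376 N·m

With uniform GJ and both ends fixed, compatibility θ_AC = θ_CB gives T_A·a = T_B·b, together with T_A + T_B = T₀.
T_A = T₀·b/(a+b) = 513.0·938/1280 = 375.9 N·m; T_B = 137.1 N·m.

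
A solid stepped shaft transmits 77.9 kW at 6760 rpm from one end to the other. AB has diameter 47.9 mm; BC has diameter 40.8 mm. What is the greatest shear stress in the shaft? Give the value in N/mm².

8.25 N/mm²

ω = 2π·6760/60 = 707.9 rad/s, so T = P/ω = 77.9×10³ / 707.9 = 110.0 N·m.
Under the same torque, τ_max = 16T/(πd³) is largest where d is smallest — segment BC (d = 40.8 mm).
τ_max = 16·110.0/(π·(0.0408)³) = 8.252×10^6 Pa.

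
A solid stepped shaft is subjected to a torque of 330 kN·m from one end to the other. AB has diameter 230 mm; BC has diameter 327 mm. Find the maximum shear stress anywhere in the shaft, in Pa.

Under the same torque, τ_max = 16T/(πd³) is largest where d is smallest — segment AB (d = 230 mm).
τ_max = 16·330000/(π·(0.230)³) = 1.381×10^8 Pa.

1.38e8 Pa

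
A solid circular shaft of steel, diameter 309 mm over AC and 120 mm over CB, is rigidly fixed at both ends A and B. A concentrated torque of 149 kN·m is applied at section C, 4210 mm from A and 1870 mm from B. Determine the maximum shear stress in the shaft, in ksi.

Compatibility: T_A·a/J_AC = T_B·b/J_CB with T_A + T_B = T₀.
J_AC = 8.95×10^-4 m⁴, J_CB = 2.04×10^-5 m⁴, so T_A = T₀·(J_AC/a)/((J_AC/a)+(J_CB/b)) = 141700 N·m, T_B = 7258 N·m.
τ in each portion: τ_AC = 2.45×10^7 Pa, τ_CB = 2.14×10^7 Pa; maximum is in AC.
τ_max = T_AC·r/J = 141700·0.154/8.95×10^-4 = 2.447×10^7 Pa.

3.55 ksi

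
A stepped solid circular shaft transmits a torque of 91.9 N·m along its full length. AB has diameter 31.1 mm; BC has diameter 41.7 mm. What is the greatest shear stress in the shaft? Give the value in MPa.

15.6 MPa

Under the same torque, τ_max = 16T/(πd³) is largest where d is smallest — segment AB (d = 31.1 mm).
τ_max = 16·91.90/(π·(0.0311)³) = 1.556×10^7 Pa.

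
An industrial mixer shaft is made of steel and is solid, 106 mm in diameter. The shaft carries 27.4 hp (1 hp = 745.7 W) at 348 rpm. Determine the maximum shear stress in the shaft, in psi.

348 psi

ω = 2π·348/60 = 36.44 rad/s, so T = P/ω = 27.4×745.7 / 36.44 = 560.7 N·m.
J = πd⁴/32 = π(0.106)⁴/32 = 1.239×10^-5 m⁴.
τ_max = T·r/J = 560.7 × 0.0530 / 1.239×10^-5 = 2.398×10^6 Pa.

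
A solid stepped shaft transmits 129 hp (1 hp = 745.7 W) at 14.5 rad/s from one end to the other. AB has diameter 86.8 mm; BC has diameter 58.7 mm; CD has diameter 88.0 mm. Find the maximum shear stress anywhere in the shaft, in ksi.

24.2 ksi

ω = 14.5 rad/s, so T = P/ω = 129×745.7 / 14.50 = 6634 N·m.
Under the same torque, τ_max = 16T/(πd³) is largest where d is smallest — segment BC (d = 58.7 mm).
τ_max = 16·6634/(π·(0.0587)³) = 1.670×10^8 Pa.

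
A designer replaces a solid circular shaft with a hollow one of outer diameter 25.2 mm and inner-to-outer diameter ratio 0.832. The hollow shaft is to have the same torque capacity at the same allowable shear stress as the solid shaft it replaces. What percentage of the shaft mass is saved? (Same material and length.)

Equal τ_max and T ⇒ the solid shaft needs d_s³ = d_o³(1−k⁴), so d_s = 25.2·(1−0.832⁴)^(1/3) = 20.28 mm.
Area ratio A_h/A_s = d_o²(1−k²)/d_s² = (1−k²)/(1−k⁴)^(2/3) = 0.4755.
Mass saving = 1 − 0.4755 = 52.5 %.

52.5 %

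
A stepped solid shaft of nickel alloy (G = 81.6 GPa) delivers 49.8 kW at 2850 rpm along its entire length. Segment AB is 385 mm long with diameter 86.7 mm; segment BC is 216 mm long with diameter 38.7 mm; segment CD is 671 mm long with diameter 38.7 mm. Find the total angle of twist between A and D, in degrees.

0.480°

ω = 2π·2850/60 = 298.5 rad/s, so T = P/ω = 49.8×10³ / 298.5 = 166.9 N·m.
J_AB = π(0.0867)⁴/32 = 5.55×10^-6 m⁴; J_BC = π(0.0387)⁴/32 = 2.20×10^-7 m⁴; J_CD = π(0.0387)⁴/32 = 2.20×10^-7 m⁴.
θ = (T/G)·Σ L_i/J_i = (166.9/81.6×10⁹)·(0.385/5.55×10^-6 + 0.216/2.20×10^-7 + 0.671/2.20×10^-7) = 8.378×10^-3 rad.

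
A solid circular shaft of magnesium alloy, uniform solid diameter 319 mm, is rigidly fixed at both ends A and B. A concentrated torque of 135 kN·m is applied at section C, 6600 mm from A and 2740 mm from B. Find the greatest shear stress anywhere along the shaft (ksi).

2.17 ksi

With uniform GJ and both ends fixed, compatibility θ_AC = θ_CB gives T_A·a = T_B·b, together with T_A + T_B = T₀.
T_A = T₀·b/(a+b) = 135000·2740/9340 = 39600 N·m; T_B = 95400 N·m.
τ in each portion: τ_AC = 6.21×10^6 Pa, τ_CB = 1.50×10^7 Pa; maximum is in CB.
τ_max = T_CB·r/J = 95400·0.160/1.02×10^-3 = 1.497×10^7 Pa.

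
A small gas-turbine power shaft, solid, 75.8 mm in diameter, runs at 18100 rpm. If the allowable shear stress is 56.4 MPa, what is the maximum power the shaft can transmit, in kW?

J = πd⁴/32 = π(0.0758)⁴/32 = 3.241×10^-6 m⁴.
T_max = τ_allow·J/r = 5.64×10^7 × 3.241×10^-6 / 0.0379 = 4823 N·m.
ω = 2π·18100/60 = 1895 rad/s, so P_max = T_max·ω = 9.142×10^6 W.

9140 kW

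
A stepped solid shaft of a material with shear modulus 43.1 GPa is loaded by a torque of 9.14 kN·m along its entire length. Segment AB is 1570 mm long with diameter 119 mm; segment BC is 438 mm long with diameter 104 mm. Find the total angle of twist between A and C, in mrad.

25.0 mrad

J_AB = π(0.119)⁴/32 = 1.97×10^-5 m⁴; J_BC = π(0.104)⁴/32 = 1.15×10^-5 m⁴.
θ = (T/G)·Σ L_i/J_i = (9140/43.1×10⁹)·(1.57/1.97×10^-5 + 0.438/1.15×10^-5) = 0.02500 rad.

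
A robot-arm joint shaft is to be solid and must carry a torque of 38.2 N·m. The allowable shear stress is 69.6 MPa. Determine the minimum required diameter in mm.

14.1 mm

For a solid shaft τ_max = 16T/(πd³), so d = (16T/(π τ_allow))^(1/3) = (16·38.20/(π·6.96×10^7))^(1/3) = 0.01409 m.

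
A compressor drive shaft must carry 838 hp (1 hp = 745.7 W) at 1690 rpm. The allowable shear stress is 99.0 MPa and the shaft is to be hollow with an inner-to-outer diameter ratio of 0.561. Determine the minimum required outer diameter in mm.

ω = 2π·1690/60 = 177.0 rad/s, so T = P/ω = 838×745.7 / 177.0 = 3531 N·m.
For a hollow shaft with d_i/d_o = 0.561: τ_max = 16T/(π d_o³ (1−k⁴)), so d_o = [16T/(π τ_allow (1−k⁴))]^(1/3) = [16·3531/(π·9.90×10^7·0.9010)]^(1/3) = 0.05864 m.

58.6 mm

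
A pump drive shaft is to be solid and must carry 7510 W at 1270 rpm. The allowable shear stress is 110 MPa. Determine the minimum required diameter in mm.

13.8 mm

ω = 2π·1270/60 = 133.0 rad/s, so T = P/ω = 7510 / 133.0 = 56.47 N·m.
For a solid shaft τ_max = 16T/(πd³), so d = (16T/(π τ_allow))^(1/3) = (16·56.47/(π·1.10×10^8))^(1/3) = 0.01378 m.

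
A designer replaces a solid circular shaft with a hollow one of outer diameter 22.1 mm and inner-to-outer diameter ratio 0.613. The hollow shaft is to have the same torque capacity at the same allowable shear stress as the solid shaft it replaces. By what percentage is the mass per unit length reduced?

30.9 %

Equal τ_max and T ⇒ the solid shaft needs d_s³ = d_o³(1−k⁴), so d_s = 22.1·(1−0.613⁴)^(1/3) = 21.01 mm.
Area ratio A_h/A_s = d_o²(1−k²)/d_s² = (1−k²)/(1−k⁴)^(2/3) = 0.6909.
Mass saving = 1 − 0.6909 = 30.9 %.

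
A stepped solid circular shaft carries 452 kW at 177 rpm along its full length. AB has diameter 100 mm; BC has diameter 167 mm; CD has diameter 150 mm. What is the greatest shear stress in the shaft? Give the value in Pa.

ω = 2π·177/60 = 18.54 rad/s, so T = P/ω = 452×10³ / 18.54 = 24390 N·m.
Under the same torque, τ_max = 16T/(πd³) is largest where d is smallest — segment AB (d = 100 mm).
τ_max = 16·24390/(π·(0.100)³) = 1.242×10^8 Pa.

1.24e8 Pa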